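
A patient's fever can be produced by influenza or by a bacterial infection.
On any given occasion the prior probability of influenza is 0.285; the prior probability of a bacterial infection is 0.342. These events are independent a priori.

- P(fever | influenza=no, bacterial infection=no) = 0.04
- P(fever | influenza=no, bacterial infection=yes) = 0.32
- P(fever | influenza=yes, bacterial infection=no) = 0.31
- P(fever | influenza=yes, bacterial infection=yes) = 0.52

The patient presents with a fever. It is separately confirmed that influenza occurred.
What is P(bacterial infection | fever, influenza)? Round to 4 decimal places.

P(fever | influenza) = 0.31*0.658 + 0.52*0.342 = 0.203980 + 0.177840 = 0.381820
The bacterial infection-present share is 0.52*0.342 = 0.177840.
P(bacterial infection | fever, influenza) = 0.177840 / 0.381820 ≈ 0.4658

P(bacterial infection | fever, influenza) ≈ 0.4658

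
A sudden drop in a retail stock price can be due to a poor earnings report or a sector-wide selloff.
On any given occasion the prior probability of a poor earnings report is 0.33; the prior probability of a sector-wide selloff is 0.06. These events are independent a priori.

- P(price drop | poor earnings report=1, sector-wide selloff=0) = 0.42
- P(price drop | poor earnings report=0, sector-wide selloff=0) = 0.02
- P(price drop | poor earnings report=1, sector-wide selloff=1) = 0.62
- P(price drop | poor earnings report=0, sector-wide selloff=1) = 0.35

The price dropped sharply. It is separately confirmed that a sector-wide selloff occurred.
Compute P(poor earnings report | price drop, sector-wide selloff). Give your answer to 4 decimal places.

P(poor earnings report | price drop, sector-wide selloff) ≈ 0.4660

Numerator (weight on configurations with poor earnings report): 0.62*0.33 = 0.204600
The normalizing constant is 0.35*0.67 + 0.62*0.33 = 0.439100
Posterior = 0.204600 / 0.439100 ≈ 0.4660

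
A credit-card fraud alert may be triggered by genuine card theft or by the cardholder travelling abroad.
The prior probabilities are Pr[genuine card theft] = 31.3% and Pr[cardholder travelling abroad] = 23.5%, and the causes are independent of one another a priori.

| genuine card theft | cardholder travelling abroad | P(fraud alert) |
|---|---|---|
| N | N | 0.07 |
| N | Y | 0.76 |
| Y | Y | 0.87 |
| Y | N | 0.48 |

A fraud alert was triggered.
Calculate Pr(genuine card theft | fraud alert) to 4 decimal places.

P(fraud alert) = 0.07×0.687×0.765 + 0.76×0.687×0.235 + 0.48×0.313×0.765 + 0.87×0.313×0.235 = 0.036789 + 0.122698 + 0.114934 + 0.063993 = 0.338414
The genuine card theft-present share is 0.114934 + 0.063993 = 0.178927.
So P(genuine card theft | fraud alert) = 0.178927/0.338414 ≈ 0.5287.

Pr(genuine card theft | fraud alert) ≈ 0.5287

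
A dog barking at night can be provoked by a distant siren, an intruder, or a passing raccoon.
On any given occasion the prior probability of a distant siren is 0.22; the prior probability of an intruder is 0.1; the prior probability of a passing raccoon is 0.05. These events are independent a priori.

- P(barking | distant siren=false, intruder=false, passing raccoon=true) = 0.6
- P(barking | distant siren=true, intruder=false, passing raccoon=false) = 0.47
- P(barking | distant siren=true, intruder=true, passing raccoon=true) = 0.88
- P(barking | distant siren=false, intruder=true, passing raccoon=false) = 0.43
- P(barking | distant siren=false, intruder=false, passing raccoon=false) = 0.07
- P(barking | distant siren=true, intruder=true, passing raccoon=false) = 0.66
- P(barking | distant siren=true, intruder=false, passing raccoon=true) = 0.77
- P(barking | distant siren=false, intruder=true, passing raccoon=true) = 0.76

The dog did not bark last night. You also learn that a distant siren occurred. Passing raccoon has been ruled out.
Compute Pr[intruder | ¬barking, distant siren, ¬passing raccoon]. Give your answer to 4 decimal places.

Pr[intruder | ¬barking, distant siren, ¬passing raccoon] ≈ 0.0665

Enumerate both values of intruder and weight by the priors:
  P(¬barking | distant siren, ¬passing raccoon) = 0.53×0.9 + 0.34×0.1
        = 0.477000 + 0.034000 = 0.511000
Configurations with intruder contribute 0.034000, so
  P(intruder | ¬barking, distant siren, ¬passing raccoon) = 0.034000 / 0.511000 ≈ 0.0665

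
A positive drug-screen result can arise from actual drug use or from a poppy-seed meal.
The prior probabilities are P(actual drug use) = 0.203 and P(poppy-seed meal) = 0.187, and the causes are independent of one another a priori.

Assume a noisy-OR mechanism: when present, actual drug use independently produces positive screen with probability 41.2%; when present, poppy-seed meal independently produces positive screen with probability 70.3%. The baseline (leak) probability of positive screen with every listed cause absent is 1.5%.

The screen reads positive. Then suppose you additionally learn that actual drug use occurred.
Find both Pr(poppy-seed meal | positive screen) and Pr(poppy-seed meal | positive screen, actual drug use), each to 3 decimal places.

Under noisy-OR, P(positive screen | causes) = 1 − (1−0.015)·∏(1−qᵢ) over the active causes.
For the numerator, keep only poppy-seed meal=true terms: 0.105438 + 0.031431 = 0.136869
Normalizer over all consistent configurations: 0.015×0.797×0.813 + 0.707455×0.797×0.187 + 0.42082×0.203×0.813 + 0.827984×0.203×0.187 = 0.216040
Posterior = 0.136869 / 0.216040 ≈ 0.634

With the extra evidence:
P(positive screen | actual drug use) = 0.42082·0.813 + 0.827984·0.187 = 0.342127 + 0.154833 = 0.496960
The poppy-seed meal-present share is 0.827984·0.187 = 0.154833.
P(poppy-seed meal | positive screen, actual drug use) = 0.154833 / 0.496960 ≈ 0.312
Conditioning on actual drug use lowers the posterior on poppy-seed meal: the classic explaining-away effect in a common-effect structure.

Pr(poppy-seed meal | positive screen) ≈ 0.634; Pr(poppy-seed meal | positive screen, actual drug use) ≈ 0.312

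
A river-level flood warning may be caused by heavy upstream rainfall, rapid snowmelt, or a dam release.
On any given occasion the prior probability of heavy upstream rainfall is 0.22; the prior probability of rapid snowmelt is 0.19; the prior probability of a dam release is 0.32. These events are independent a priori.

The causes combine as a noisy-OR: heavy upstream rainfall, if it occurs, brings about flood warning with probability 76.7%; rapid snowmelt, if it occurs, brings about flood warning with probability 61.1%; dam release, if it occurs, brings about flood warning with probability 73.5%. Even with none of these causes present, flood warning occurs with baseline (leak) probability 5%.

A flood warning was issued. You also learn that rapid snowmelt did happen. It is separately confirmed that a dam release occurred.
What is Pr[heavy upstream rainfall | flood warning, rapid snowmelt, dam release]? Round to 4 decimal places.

Pr[heavy upstream rainfall | flood warning, rapid snowmelt, dam release] ≈ 0.2340

Under noisy-OR, P(flood warning | causes) = 1 − (1−0.05)·∏(1−qᵢ) over the active causes.
P(flood warning | rapid snowmelt, dam release) = 0.902069*0.78 + 0.977182*0.22 = 0.703614 + 0.214980 = 0.918594
Of this, 0.214980 comes from 0.977182*0.22 (the heavy upstream rainfall=true cases).
Hence the posterior is 0.214980/0.918594 ≈ 0.2340.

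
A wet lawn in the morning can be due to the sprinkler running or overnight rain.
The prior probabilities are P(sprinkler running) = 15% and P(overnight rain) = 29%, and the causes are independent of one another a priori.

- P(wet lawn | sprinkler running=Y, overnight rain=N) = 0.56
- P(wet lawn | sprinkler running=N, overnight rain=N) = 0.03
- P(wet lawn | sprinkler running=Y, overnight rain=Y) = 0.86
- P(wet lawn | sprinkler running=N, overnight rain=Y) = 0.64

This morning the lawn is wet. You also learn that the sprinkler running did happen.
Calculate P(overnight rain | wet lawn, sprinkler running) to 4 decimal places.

P(overnight rain | wet lawn, sprinkler running) ≈ 0.3855

Enumerate both values of overnight rain and weight by the priors:
  P(wet lawn | sprinkler running) = 0.56×0.71 + 0.86×0.29
        = 0.397600 + 0.249400 = 0.647000
Keeping only the overnight rain-present terms gives 0.249400, so
  P(overnight rain | wet lawn, sprinkler running) = 0.249400 / 0.647000 ≈ 0.3855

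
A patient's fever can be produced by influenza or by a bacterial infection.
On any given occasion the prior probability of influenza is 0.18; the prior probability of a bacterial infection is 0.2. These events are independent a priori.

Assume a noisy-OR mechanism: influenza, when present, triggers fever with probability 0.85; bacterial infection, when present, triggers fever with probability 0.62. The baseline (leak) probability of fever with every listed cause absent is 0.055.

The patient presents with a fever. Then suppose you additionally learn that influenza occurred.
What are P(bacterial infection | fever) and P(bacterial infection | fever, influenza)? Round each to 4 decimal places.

P(bacterial infection | fever) ≈ 0.4657; P(bacterial infection | fever, influenza) ≈ 0.2161

Under noisy-OR, P(fever | causes) = 1 − (1−0.055)·∏(1−qᵢ) over the active causes.
Sum P(fever|·) weighted by the priors over the 4 (influenza, bacterial infection) configurations:
  P(fever) = 0.055·0.82·0.8 + 0.6409·0.82·0.2 + 0.85825·0.18·0.8 + 0.946135·0.18·0.2
        = 0.036080 + 0.105108 + 0.123588 + 0.034061 = 0.298837
Keeping only the bacterial infection-present terms gives 0.139169, so
  P(bacterial infection | fever) = 0.139169 / 0.298837 ≈ 0.4657

With the extra evidence:
Weight on bacterial infection=true, given the evidence: 0.946135·0.2 = 0.189227
Denominator P(fever | influenza): 0.85825·0.8 + 0.946135·0.2 = 0.875827
P(bacterial infection | fever, influenza) = 0.189227/0.875827 ≈ 0.2161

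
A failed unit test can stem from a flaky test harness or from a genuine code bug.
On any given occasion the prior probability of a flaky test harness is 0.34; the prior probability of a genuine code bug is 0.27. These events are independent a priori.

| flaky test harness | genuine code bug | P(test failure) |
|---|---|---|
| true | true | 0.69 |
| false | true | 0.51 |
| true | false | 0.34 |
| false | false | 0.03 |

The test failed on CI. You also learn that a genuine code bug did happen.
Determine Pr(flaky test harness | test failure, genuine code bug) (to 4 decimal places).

Weight on flaky test harness=true, given the evidence: 0.69·0.34 = 0.234600
Denominator P(test failure | genuine code bug): 0.51·0.66 + 0.69·0.34 = 0.571200
Posterior = 0.234600 / 0.571200 ≈ 0.4107

Pr(flaky test harness | test failure, genuine code bug) ≈ 0.4107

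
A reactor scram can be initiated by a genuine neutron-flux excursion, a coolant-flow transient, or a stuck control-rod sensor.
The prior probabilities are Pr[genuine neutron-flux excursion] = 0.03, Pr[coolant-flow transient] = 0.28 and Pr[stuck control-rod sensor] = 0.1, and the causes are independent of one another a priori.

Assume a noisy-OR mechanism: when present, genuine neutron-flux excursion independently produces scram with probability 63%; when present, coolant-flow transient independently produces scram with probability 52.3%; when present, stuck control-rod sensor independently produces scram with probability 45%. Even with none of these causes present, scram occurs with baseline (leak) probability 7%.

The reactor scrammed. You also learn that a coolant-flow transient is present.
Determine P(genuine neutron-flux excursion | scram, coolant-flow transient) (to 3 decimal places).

Under noisy-OR, P(scram | causes) = 1 − (1−0.07)·∏(1−qᵢ) over the active causes.
Weight on genuine neutron-flux excursion=true, given the evidence: 0.022568 + 0.002729 = 0.025297
Denominator P(scram | coolant-flow transient): 0.55639·0.97·0.9 + 0.756015·0.97·0.1 + 0.835864·0.03·0.9 + 0.909725·0.03·0.1 = 0.584358
P(genuine neutron-flux excursion | scram, coolant-flow transient) = 0.025297/0.584358 ≈ 0.043

P(genuine neutron-flux excursion | scram, coolant-flow transient) ≈ 0.043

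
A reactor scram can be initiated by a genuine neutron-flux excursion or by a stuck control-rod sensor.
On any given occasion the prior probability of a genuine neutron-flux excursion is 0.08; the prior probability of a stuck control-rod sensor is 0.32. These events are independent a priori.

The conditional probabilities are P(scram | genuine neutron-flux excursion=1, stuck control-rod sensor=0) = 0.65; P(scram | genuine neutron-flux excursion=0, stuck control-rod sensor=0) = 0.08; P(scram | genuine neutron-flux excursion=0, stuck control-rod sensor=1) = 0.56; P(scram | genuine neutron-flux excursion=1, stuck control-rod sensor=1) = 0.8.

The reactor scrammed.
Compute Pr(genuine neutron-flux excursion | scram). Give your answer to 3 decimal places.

Numerator (weight on configurations with genuine neutron-flux excursion): 0.035360 + 0.020480 = 0.055840
Denominator P(scram): 0.08×0.92×0.68 + 0.56×0.92×0.32 + 0.65×0.08×0.68 + 0.8×0.08×0.32 = 0.270752
Posterior = 0.055840 / 0.270752 ≈ 0.206

Pr(genuine neutron-flux excursion | scram) ≈ 0.206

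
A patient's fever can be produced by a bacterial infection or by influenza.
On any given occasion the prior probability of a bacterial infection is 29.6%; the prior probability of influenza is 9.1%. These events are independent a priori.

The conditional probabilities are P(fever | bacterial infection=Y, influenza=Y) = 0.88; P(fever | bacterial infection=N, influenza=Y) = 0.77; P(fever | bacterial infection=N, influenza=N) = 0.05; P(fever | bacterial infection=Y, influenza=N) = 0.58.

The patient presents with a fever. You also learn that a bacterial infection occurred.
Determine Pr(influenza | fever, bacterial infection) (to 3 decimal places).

P(fever | bacterial infection) = 0.58*0.909 + 0.88*0.091 = 0.527220 + 0.080080 = 0.607300
The influenza-present share is 0.88*0.091 = 0.080080.
So P(influenza | fever, bacterial infection) = 0.080080/0.607300 ≈ 0.132.

Pr(influenza | fever, bacterial infection) ≈ 0.132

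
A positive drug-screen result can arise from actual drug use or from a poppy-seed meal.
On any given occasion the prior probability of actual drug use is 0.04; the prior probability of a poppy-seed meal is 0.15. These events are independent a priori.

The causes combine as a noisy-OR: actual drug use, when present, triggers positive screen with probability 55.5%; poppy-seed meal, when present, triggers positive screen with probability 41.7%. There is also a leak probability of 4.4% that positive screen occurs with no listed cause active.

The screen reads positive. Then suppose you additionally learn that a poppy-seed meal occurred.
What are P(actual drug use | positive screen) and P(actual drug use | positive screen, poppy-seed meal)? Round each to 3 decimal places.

P(actual drug use | positive screen) ≈ 0.194; P(actual drug use | positive screen, poppy-seed meal) ≈ 0.066

Under noisy-OR, P(positive screen | causes) = 1 − (1−0.044)·∏(1−qᵢ) over the active causes.
P(positive screen) = 0.044*0.96*0.85 + 0.442652*0.96*0.15 + 0.57458*0.04*0.85 + 0.75198*0.04*0.15 = 0.035904 + 0.063742 + 0.019536 + 0.004512 = 0.123694
The actual drug use-present share is 0.019536 + 0.004512 = 0.024048.
P(actual drug use | positive screen) = 0.024048 / 0.123694 ≈ 0.194

Now condition on the additional information:
Numerator (weight on configurations with actual drug use): 0.75198·0.04 = 0.030079
Denominator P(positive screen | poppy-seed meal): 0.442652·0.96 + 0.75198·0.04 = 0.455025
P(actual drug use | positive screen, poppy-seed meal) = 0.030079/0.455025 ≈ 0.066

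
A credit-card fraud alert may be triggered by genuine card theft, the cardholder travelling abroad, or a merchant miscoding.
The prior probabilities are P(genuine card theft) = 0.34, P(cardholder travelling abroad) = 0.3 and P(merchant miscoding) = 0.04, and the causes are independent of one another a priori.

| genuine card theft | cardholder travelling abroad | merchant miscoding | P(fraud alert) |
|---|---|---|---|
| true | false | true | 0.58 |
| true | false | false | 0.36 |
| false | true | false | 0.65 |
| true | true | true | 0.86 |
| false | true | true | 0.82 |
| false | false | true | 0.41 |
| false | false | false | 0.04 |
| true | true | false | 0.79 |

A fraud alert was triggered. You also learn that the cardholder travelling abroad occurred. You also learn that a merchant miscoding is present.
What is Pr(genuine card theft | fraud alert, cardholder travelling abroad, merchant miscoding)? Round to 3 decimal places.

Pr(genuine card theft | fraud alert, cardholder travelling abroad, merchant miscoding) ≈ 0.351

Sum P(fraud alert|·) weighted by the priors over both values of genuine card theft:
  P(fraud alert | cardholder travelling abroad, merchant miscoding) = 0.82*0.66 + 0.86*0.34
        = 0.541200 + 0.292400 = 0.833600
Configurations with genuine card theft contribute 0.292400, so
  P(genuine card theft | fraud alert, cardholder travelling abroad, merchant miscoding) = 0.292400 / 0.833600 ≈ 0.351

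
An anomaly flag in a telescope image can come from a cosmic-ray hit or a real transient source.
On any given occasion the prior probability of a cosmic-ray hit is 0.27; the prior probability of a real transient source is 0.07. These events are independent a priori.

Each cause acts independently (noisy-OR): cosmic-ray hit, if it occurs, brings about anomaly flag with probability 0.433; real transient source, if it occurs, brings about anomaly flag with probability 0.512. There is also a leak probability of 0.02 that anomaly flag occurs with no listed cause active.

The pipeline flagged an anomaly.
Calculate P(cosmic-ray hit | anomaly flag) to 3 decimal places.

Under noisy-OR, P(anomaly flag | causes) = 1 − (1−0.02)·∏(1−qᵢ) over the active causes.
P(anomaly flag) = 0.02·0.73·0.93 + 0.52176·0.73·0.07 + 0.44434·0.27·0.93 + 0.728838·0.27·0.07 = 0.013578 + 0.026662 + 0.111574 + 0.013775 = 0.165589
Of this, 0.125349 comes from 0.111574 + 0.013775 (the cosmic-ray hit=true cases).
P(cosmic-ray hit | anomaly flag) = 0.125349 / 0.165589 ≈ 0.757

P(cosmic-ray hit | anomaly flag) ≈ 0.757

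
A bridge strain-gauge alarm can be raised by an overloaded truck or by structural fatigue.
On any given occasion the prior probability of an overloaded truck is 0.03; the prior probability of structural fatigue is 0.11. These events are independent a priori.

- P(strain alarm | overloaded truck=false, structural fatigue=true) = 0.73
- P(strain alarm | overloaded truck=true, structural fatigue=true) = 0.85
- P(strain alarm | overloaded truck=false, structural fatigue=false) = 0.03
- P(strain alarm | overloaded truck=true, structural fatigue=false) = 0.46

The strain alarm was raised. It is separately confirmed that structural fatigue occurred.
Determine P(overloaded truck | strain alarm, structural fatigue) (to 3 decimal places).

P(strain alarm | structural fatigue) = 0.73×0.97 + 0.85×0.03 = 0.708100 + 0.025500 = 0.733600
The overloaded truck-present share is 0.85×0.03 = 0.025500.
So P(overloaded truck | strain alarm, structural fatigue) = 0.025500/0.733600 ≈ 0.035.

P(overloaded truck | strain alarm, structural fatigue) ≈ 0.035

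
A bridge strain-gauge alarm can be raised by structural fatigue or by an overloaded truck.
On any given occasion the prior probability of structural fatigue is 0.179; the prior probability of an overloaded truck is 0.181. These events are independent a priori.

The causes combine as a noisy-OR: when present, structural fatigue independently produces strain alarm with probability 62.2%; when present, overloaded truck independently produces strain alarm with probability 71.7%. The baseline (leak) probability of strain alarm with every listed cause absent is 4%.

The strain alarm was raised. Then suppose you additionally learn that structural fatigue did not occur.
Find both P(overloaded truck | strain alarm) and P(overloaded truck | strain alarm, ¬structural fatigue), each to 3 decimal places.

P(overloaded truck | strain alarm) ≈ 0.533; P(overloaded truck | strain alarm, ¬structural fatigue) ≈ 0.801

Under noisy-OR, P(strain alarm | causes) = 1 − (1−0.04)·∏(1−qᵢ) over the active causes.
P(strain alarm) = 0.04·0.821·0.819 + 0.72832·0.821·0.181 + 0.63712·0.179·0.819 + 0.897305·0.179·0.181 = 0.026896 + 0.108229 + 0.093402 + 0.029072 = 0.257599
Restricting to configurations with overloaded truck present: 0.108229 + 0.029072 = 0.137301.
P(overloaded truck | strain alarm) = 0.137301 / 0.257599 ≈ 0.533

Now also conditioning on structural fatigue≠true:
P(strain alarm | ¬structural fatigue) = 0.04*0.819 + 0.72832*0.181 = 0.032760 + 0.131826 = 0.164586
Restricting to configurations with overloaded truck present: 0.72832*0.181 = 0.131826.
So P(overloaded truck | strain alarm, ¬structural fatigue) = 0.131826/0.164586 ≈ 0.801.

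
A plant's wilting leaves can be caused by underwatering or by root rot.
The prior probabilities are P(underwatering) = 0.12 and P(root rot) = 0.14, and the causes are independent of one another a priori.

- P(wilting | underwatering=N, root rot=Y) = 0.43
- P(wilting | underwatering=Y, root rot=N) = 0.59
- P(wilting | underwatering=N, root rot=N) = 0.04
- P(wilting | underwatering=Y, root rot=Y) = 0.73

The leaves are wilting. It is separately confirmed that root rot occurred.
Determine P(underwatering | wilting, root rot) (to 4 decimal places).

Weight on underwatering=true, given the evidence: 0.73*0.12 = 0.087600
Denominator P(wilting | root rot): 0.43*0.88 + 0.73*0.12 = 0.466000
P(underwatering | wilting, root rot) = 0.087600/0.466000 ≈ 0.1880

P(underwatering | wilting, root rot) ≈ 0.1880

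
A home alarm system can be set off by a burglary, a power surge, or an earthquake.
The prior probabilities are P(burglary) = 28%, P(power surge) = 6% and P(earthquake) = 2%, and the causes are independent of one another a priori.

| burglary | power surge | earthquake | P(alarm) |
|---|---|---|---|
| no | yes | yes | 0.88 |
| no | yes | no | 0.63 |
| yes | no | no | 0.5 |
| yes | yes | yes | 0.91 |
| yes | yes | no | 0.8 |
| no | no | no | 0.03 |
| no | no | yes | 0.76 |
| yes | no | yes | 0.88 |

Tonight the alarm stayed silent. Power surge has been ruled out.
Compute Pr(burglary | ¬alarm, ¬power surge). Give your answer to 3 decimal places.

For the numerator, keep only burglary=true terms: 0.137200 + 0.000672 = 0.137872
Denominator P(¬alarm | ¬power surge): 0.97*0.72*0.98 + 0.24*0.72*0.02 + 0.5*0.28*0.98 + 0.12*0.28*0.02 = 0.825760
Posterior = 0.137872 / 0.825760 ≈ 0.167

Pr(burglary | ¬alarm, ¬power surge) ≈ 0.167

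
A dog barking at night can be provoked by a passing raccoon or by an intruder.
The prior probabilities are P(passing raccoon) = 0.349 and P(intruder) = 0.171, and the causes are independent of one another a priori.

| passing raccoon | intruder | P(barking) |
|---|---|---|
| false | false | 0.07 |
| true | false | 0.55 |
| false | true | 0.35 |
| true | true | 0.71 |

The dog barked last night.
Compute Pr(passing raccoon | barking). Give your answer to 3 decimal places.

Pr(passing raccoon | barking) ≈ 0.724

P(barking) = 0.07×0.651×0.829 + 0.35×0.651×0.171 + 0.55×0.349×0.829 + 0.71×0.349×0.171 = 0.037778 + 0.038962 + 0.159127 + 0.042372 = 0.278239
Of this, 0.201499 comes from 0.159127 + 0.042372 (the passing raccoon=true cases).
So P(passing raccoon | barking) = 0.201499/0.278239 ≈ 0.724.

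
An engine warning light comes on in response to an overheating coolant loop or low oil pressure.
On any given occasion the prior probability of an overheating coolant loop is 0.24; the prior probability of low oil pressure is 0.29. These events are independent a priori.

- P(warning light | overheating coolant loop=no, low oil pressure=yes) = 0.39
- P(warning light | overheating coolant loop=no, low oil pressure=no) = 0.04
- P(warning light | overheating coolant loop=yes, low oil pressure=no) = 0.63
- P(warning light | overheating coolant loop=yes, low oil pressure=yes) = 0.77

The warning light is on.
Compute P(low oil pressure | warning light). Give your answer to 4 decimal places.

P(low oil pressure | warning light) ≈ 0.5198

For the numerator, keep only low oil pressure=true terms: 0.085956 + 0.053592 = 0.139548
Normalizer over all consistent configurations: 0.04*0.76*0.71 + 0.39*0.76*0.29 + 0.63*0.24*0.71 + 0.77*0.24*0.29 = 0.268484
Posterior = 0.139548 / 0.268484 ≈ 0.5198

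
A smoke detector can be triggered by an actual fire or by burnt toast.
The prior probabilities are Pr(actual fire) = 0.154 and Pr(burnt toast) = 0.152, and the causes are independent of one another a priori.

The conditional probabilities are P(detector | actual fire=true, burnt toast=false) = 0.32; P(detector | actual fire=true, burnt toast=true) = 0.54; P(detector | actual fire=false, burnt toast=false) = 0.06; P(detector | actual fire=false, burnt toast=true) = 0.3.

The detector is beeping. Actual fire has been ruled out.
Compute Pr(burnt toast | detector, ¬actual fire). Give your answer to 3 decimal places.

Numerator (weight on configurations with burnt toast): 0.3×0.152 = 0.045600
The normalizing constant is 0.06×0.848 + 0.3×0.152 = 0.096480
Posterior = 0.045600 / 0.096480 ≈ 0.473

Pr(burnt toast | detector, ¬actual fire) ≈ 0.473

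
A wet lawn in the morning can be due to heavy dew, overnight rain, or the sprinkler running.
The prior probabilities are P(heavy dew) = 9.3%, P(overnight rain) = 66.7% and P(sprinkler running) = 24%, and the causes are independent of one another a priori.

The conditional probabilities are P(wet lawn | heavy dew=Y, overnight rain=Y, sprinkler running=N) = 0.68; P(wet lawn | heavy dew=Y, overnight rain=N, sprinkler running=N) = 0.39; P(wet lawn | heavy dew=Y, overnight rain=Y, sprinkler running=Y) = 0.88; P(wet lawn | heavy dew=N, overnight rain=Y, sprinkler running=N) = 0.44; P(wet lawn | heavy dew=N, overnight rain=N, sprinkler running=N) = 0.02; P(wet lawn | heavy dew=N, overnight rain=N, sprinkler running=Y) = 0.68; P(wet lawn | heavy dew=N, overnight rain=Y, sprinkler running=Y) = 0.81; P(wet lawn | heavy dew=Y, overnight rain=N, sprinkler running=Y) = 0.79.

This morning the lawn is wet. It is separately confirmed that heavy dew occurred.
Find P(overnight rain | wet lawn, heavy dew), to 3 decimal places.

For the numerator, keep only overnight rain=true terms: 0.344706 + 0.140870 = 0.485576
Normalizer over all consistent configurations: 0.39·0.333·0.76 + 0.79·0.333·0.24 + 0.68·0.667·0.76 + 0.88·0.667·0.24 = 0.647414
Posterior = 0.485576 / 0.647414 ≈ 0.750

P(overnight rain | wet lawn, heavy dew) ≈ 0.750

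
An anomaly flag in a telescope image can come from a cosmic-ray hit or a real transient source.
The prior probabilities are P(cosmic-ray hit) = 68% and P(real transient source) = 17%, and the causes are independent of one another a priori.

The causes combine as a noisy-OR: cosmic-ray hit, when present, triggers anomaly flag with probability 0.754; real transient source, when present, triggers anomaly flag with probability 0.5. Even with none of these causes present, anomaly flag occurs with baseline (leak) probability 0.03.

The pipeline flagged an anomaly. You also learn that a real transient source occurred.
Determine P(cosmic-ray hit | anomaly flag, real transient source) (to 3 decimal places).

Under noisy-OR, P(anomaly flag | causes) = 1 − (1−0.03)·∏(1−qᵢ) over the active causes.
Weight on cosmic-ray hit=true, given the evidence: 0.88069×0.68 = 0.598869
Denominator P(anomaly flag | real transient source): 0.515×0.32 + 0.88069×0.68 = 0.763669
Posterior = 0.598869 / 0.763669 ≈ 0.784

P(cosmic-ray hit | anomaly flag, real transient source) ≈ 0.784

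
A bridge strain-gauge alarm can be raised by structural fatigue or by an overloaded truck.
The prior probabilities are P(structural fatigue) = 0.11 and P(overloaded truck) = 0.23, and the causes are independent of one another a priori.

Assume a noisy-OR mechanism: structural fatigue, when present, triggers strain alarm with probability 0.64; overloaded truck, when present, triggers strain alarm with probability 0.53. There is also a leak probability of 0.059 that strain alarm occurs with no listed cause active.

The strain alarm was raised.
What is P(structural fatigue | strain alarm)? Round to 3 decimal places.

Under noisy-OR, P(strain alarm | causes) = 1 − (1−0.059)·∏(1−qᵢ) over the active causes.
Numerator (weight on configurations with structural fatigue): 0.056007 + 0.021272 = 0.077279
Normalizer over all consistent configurations: 0.059×0.89×0.77 + 0.55773×0.89×0.23 + 0.66124×0.11×0.77 + 0.840783×0.11×0.23 = 0.231879
P(structural fatigue | strain alarm) = 0.077279/0.231879 ≈ 0.333

P(structural fatigue | strain alarm) ≈ 0.333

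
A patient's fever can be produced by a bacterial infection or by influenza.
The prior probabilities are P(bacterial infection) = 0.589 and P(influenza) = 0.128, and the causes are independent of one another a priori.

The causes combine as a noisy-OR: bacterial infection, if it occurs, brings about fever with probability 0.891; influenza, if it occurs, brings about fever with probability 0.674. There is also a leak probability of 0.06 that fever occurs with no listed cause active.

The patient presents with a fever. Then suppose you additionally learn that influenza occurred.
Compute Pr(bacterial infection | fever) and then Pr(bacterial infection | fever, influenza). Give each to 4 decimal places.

Under noisy-OR, P(fever | causes) = 1 − (1−0.06)·∏(1−qᵢ) over the active causes.
For the numerator, keep only bacterial infection=true terms: 0.460984 + 0.072874 = 0.533858
Normalizer over all consistent configurations: 0.06*0.411*0.872 + 0.69356*0.411*0.128 + 0.89754*0.589*0.872 + 0.966598*0.589*0.128 = 0.591849
P(bacterial infection | fever) = 0.533858/0.591849 ≈ 0.9020

With the extra evidence:
Numerator (weight on configurations with bacterial infection): 0.966598×0.589 = 0.569326
Normalizer over all consistent configurations: 0.69356×0.411 + 0.966598×0.589 = 0.854379
P(bacterial infection | fever, influenza) = 0.569326/0.854379 ≈ 0.6664
The drop from 0.9020 to 0.6664 is the explaining-away (discounting) effect.

Pr(bacterial infection | fever) ≈ 0.9020; Pr(bacterial infection | fever, influenza) ≈ 0.6664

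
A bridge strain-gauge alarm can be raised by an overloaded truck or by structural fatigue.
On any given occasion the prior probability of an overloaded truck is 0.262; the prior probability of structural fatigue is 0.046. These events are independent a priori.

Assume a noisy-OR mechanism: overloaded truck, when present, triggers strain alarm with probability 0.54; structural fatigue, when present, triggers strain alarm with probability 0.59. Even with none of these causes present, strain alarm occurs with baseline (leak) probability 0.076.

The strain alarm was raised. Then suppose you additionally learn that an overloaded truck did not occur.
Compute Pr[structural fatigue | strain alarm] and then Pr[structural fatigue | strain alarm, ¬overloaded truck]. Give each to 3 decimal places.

Under noisy-OR, P(strain alarm | causes) = 1 − (1−0.076)·∏(1−qᵢ) over the active causes.
Enumerate the 4 (overloaded truck, structural fatigue) configurations and weight by the priors:
  P(strain alarm) = 0.076×0.738×0.954 + 0.62116×0.738×0.046 + 0.57496×0.262×0.954 + 0.825734×0.262×0.046
        = 0.053508 + 0.021087 + 0.143710 + 0.009952 = 0.228257
The terms with structural fatigue present sum to 0.031039, so
  P(structural fatigue | strain alarm) = 0.031039 / 0.228257 ≈ 0.136

Now also conditioning on overloaded truck≠true:
P(strain alarm | ¬overloaded truck) = 0.076·0.954 + 0.62116·0.046 = 0.072504 + 0.028573 = 0.101077
The structural fatigue-present share is 0.62116·0.046 = 0.028573.
P(structural fatigue | strain alarm, ¬overloaded truck) = 0.028573 / 0.101077 ≈ 0.283
Ruling out overloaded truck raises the posterior on structural fatigue — the flip side of explaining away.

Pr[structural fatigue | strain alarm] ≈ 0.136; Pr[structural fatigue | strain alarm, ¬overloaded truck] ≈ 0.283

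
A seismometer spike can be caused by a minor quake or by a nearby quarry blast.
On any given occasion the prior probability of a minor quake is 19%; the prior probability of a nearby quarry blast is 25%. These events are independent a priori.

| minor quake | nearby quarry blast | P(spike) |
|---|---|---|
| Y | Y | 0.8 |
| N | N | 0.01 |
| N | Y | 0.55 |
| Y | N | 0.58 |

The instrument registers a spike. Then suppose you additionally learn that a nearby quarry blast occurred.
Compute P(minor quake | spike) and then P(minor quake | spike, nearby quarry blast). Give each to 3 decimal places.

P(spike) = 0.01×0.81×0.75 + 0.55×0.81×0.25 + 0.58×0.19×0.75 + 0.8×0.19×0.25 = 0.006075 + 0.111375 + 0.082650 + 0.038000 = 0.238100
Restricting to configurations with minor quake present: 0.082650 + 0.038000 = 0.120650.
P(minor quake | spike) = 0.120650 / 0.238100 ≈ 0.507

With the extra evidence:
For the numerator, keep only minor quake=true terms: 0.8×0.19 = 0.152000
Denominator P(spike | nearby quarry blast): 0.55×0.81 + 0.8×0.19 = 0.597500
P(minor quake | spike, nearby quarry blast) = 0.152000/0.597500 ≈ 0.254
Conditioning on nearby quarry blast lowers the posterior on minor quake: the classic explaining-away effect in a common-effect structure.

P(minor quake | spike) ≈ 0.507; P(minor quake | spike, nearby quarry blast) ≈ 0.254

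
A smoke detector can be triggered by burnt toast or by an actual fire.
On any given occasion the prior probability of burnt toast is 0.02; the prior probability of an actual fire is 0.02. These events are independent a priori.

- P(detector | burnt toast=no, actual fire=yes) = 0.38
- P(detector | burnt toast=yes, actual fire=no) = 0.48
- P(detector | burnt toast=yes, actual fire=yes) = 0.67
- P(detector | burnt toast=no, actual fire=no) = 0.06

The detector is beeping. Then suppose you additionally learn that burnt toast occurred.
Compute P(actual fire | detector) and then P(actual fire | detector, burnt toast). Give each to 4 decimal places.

P(detector) = 0.06*0.98*0.98 + 0.38*0.98*0.02 + 0.48*0.02*0.98 + 0.67*0.02*0.02 = 0.057624 + 0.007448 + 0.009408 + 0.000268 = 0.074748
Restricting to configurations with actual fire present: 0.007448 + 0.000268 = 0.007716.
So P(actual fire | detector) = 0.007716/0.074748 ≈ 0.1032.

Now condition on the additional information:
By total probability over both values of actual fire:
  P(detector | burnt toast) = 0.48×0.98 + 0.67×0.02
        = 0.470400 + 0.013400 = 0.483800
Configurations with actual fire contribute 0.013400, so
  P(actual fire | detector, burnt toast) = 0.013400 / 0.483800 ≈ 0.0277
Conditioning on burnt toast lowers the posterior on actual fire: the classic explaining-away effect in a common-effect structure.

P(actual fire | detector) ≈ 0.1032; P(actual fire | detector, burnt toast) ≈ 0.0277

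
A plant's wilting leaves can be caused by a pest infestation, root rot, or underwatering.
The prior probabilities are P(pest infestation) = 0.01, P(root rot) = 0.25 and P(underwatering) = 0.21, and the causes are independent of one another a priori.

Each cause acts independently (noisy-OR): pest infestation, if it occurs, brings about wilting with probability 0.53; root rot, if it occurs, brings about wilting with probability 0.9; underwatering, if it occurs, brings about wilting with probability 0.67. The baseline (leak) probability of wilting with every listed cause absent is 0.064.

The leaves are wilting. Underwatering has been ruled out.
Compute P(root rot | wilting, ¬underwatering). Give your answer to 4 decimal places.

P(root rot | wilting, ¬underwatering) ≈ 0.8143

Under noisy-OR, P(wilting | causes) = 1 − (1−0.064)·∏(1−qᵢ) over the active causes.
By total probability over the 4 (pest infestation, root rot) configurations:
  P(wilting | ¬underwatering) = 0.064*0.99*0.75 + 0.9064*0.99*0.25 + 0.56008*0.01*0.75 + 0.956008*0.01*0.25
        = 0.047520 + 0.224334 + 0.004201 + 0.002390 = 0.278445
Configurations with root rot contribute 0.226724, so
  P(root rot | wilting, ¬underwatering) = 0.226724 / 0.278445 ≈ 0.8143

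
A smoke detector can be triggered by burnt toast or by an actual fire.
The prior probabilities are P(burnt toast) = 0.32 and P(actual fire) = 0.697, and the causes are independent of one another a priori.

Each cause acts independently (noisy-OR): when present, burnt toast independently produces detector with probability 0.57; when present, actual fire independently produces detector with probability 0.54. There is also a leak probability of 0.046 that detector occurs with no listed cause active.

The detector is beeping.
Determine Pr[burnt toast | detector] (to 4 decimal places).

Under noisy-OR, P(detector | causes) = 1 − (1−0.046)·∏(1−qᵢ) over the active causes.
P(detector) = 0.046·0.68·0.303 + 0.56116·0.68·0.697 + 0.58978·0.32·0.303 + 0.811299·0.32·0.697 = 0.009478 + 0.265967 + 0.057185 + 0.180952 = 0.513582
Restricting to configurations with burnt toast present: 0.057185 + 0.180952 = 0.238137.
So P(burnt toast | detector) = 0.238137/0.513582 ≈ 0.4637.

Pr[burnt toast | detector] ≈ 0.4637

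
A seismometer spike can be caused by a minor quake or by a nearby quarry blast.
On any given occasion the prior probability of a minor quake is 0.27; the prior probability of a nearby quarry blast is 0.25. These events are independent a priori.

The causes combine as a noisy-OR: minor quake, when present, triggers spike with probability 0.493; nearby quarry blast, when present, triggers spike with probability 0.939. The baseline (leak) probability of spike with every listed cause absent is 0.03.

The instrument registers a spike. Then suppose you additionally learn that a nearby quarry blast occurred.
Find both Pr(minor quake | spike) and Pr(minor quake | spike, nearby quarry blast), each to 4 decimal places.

Pr(minor quake | spike) ≈ 0.4723; Pr(minor quake | spike, nearby quarry blast) ≈ 0.2761

Under noisy-OR, P(spike | causes) = 1 − (1−0.03)·∏(1−qᵢ) over the active causes.
By total probability over the 4 (minor quake, nearby quarry blast) configurations:
  P(spike) = 0.03·0.73·0.75 + 0.94083·0.73·0.25 + 0.50821·0.27·0.75 + 0.970001·0.27·0.25
        = 0.016425 + 0.171701 + 0.102913 + 0.065475 = 0.356514
Keeping only the minor quake-present terms gives 0.168388, so
  P(minor quake | spike) = 0.168388 / 0.356514 ≈ 0.4723

Now condition on the additional information:
P(spike | nearby quarry blast) = 0.94083×0.73 + 0.970001×0.27 = 0.686806 + 0.261900 = 0.948706
Of this, 0.261900 comes from 0.970001×0.27 (the minor quake=true cases).
So P(minor quake | spike, nearby quarry blast) = 0.261900/0.948706 ≈ 0.2761.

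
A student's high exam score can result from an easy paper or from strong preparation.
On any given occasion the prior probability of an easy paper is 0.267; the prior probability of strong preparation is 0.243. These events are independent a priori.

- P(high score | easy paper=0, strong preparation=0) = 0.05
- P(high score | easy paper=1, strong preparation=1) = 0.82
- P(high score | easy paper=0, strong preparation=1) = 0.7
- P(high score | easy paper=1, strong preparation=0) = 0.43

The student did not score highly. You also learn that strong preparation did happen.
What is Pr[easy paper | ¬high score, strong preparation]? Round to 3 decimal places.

Pr[easy paper | ¬high score, strong preparation] ≈ 0.179

For the numerator, keep only easy paper=true terms: 0.18*0.267 = 0.048060
Denominator P(¬high score | strong preparation): 0.3*0.733 + 0.18*0.267 = 0.267960
P(easy paper | ¬high score, strong preparation) = 0.048060/0.267960 ≈ 0.179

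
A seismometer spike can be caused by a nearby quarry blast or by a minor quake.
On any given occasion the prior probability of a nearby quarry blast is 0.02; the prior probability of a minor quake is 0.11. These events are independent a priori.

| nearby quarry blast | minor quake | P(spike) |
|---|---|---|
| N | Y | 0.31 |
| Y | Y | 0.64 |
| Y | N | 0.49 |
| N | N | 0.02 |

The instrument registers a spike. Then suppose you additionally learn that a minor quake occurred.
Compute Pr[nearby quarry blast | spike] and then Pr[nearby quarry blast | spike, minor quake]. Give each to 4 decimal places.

P(spike) = 0.02·0.98·0.89 + 0.31·0.98·0.11 + 0.49·0.02·0.89 + 0.64·0.02·0.11 = 0.017444 + 0.033418 + 0.008722 + 0.001408 = 0.060992
Of this, 0.010130 comes from 0.008722 + 0.001408 (the nearby quarry blast=true cases).
So P(nearby quarry blast | spike) = 0.010130/0.060992 ≈ 0.1661.

Now condition on the additional information:
P(spike | minor quake) = 0.31·0.98 + 0.64·0.02 = 0.303800 + 0.012800 = 0.316600
The nearby quarry blast-present share is 0.64·0.02 = 0.012800.
So P(nearby quarry blast | spike, minor quake) = 0.012800/0.316600 ≈ 0.0404.

Pr[nearby quarry blast | spike] ≈ 0.1661; Pr[nearby quarry blast | spike, minor quake] ≈ 0.0404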